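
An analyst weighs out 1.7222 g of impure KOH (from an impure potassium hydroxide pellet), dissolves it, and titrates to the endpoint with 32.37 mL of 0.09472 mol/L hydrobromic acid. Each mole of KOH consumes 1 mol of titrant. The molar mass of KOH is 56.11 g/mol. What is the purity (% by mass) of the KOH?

n(HBr) = 0.09472 x 0.03237 = 0.003066 mol.
n(KOH) = 0.003066 / 1 = 0.003066 mol.
mass of KOH = 0.003066 x 56.11 = 0.1720 g.
% purity = 0.1720 / 1.7222 x 100 = 9.99%.

9.99%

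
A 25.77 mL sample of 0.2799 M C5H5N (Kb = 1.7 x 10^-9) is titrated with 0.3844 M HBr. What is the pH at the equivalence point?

3.01

n(C5H5N) = 0.2799 x 0.02577 = 0.007213 mol; V(HBr) at equivalence = 0.007213/0.3844 = 0.01876 L.
At equivalence the base is fully converted to C5H5NH+; total volume = 0.04453 L, so [C5H5NH+] = 0.007213/0.04453 = 0.1620 M.
Ka(C5H5NH+) = Kw/Kb = 1.0e-14 / 1.7 x 10^-9 = 5.88e-6.
[H^+] = sqrt(Ka x [C5H5NH+]) = sqrt(5.88e-6 x 0.1620) = 0.000976 M.
pH = -log(0.000976) = 3.01.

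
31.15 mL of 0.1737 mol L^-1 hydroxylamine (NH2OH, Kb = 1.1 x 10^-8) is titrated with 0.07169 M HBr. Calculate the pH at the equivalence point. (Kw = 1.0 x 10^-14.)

3.67

n(NH2OH) = 0.1737 x 0.03115 = 0.005411 mol; V(HBr) at equivalence = 0.005411/0.07169 = 0.07547 L.
At equivalence the base is fully converted to NH3OH+; total volume = 0.1066 L, so [NH3OH+] = 0.005411/0.1066 = 0.05075 M.
Ka(NH3OH+) = Kw/Kb = 1.0e-14 / 1.1 x 10^-8 = 9.09e-7.
[H^+] = sqrt(Ka x [NH3OH+]) = sqrt(9.09e-7 x 0.05075) = 0.000215 M.
pH = -log(0.000215) = 3.67.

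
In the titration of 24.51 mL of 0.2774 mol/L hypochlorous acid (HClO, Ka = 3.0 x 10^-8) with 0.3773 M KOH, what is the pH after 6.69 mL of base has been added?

7.29

Initial n(HClO) = 0.2774 x 0.02451 = 0.006799 mol.
n(KOH) added = 0.3773 x 0.006690 = 0.002524 mol, converting that many moles of HClO to ClO-.
Remaining n(HClO) = 0.004275 mol; n(ClO-) = 0.002524 mol.
By Henderson-Hasselbalch, pH = pKa + log([A^-]/[HA]) = 7.52 + log(0.002524/0.004275) = 7.52 + (-0.23) = 7.29.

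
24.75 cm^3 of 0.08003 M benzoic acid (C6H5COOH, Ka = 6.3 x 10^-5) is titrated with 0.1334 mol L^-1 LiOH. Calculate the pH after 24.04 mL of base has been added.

n(acid) = 0.08003 x 0.02475 = 0.001981 mol; n(LiOH) added = 0.1334 x 0.02404 = 0.003207 mol.
Base is in excess by 0.003207 - 0.001981 = 0.001226 mol in a total volume of 0.04879 L.
[OH^-] = 0.001226/0.04879 = 0.02513 M, so pOH = 1.60 and pH = 14.00 - 1.60 = 12.40.

12.40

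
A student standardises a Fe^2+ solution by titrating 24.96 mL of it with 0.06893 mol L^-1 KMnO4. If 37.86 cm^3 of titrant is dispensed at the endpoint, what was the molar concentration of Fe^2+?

0.523 M

n(KMnO4) = 0.06893 x 0.03786 = 0.002610 mol.
From the balanced equation, 1 mol KMnO4 reacts with 5 mol Fe^2+, so n(Fe^2+) = 0.002610 x 5/1 = 0.01305 mol.
[Fe^2+] = 0.01305 / 0.02496 L = 0.523 M.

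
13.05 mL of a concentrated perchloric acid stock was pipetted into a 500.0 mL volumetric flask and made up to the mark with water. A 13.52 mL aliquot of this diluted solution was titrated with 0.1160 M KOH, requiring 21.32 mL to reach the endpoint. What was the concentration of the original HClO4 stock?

7.01 M

n(KOH) = 0.1160 x 0.02132 = 0.002473 mol.
n(HClO4) in the aliquot = 0.002473 mol.
[diluted HClO4] = 0.002473 / 0.01352 = 0.1829 M.
Dilution factor = 500.0/13.05 = 38.31, so [stock] = 0.1829 x 38.31 = 7.01 M.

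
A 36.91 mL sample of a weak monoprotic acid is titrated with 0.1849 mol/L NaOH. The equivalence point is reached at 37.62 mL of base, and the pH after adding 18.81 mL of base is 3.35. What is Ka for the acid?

18.81 mL is half of the equivalence volume, so this is the half-equivalence point where [HA] = [A^-].
At half-equivalence pH = pKa, so pKa = 3.35.
Ka = 10^(-3.35) = 4.5 x 10^-4.

4.5 x 10^-4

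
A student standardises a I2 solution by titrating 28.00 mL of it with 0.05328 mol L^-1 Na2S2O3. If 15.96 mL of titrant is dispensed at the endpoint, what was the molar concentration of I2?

n(Na2S2O3) = 0.05328 x 0.01596 = 0.0008503 mol.
From the balanced equation, 2 mol Na2S2O3 reacts with 1 mol I2, so n(I2) = 0.0008503 x 1/2 = 0.0004252 mol.
[I2] = 0.0004252 / 0.02800 L = 0.0152 M.

0.0152 M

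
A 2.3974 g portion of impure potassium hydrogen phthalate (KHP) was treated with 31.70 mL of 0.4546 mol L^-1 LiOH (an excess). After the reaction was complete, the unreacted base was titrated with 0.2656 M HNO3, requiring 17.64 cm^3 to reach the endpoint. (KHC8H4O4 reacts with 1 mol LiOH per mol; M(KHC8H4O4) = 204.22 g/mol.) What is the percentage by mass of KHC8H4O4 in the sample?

Total n(LiOH) added = 0.4546 x 0.03170 = 0.01441 mol.
n(HNO3) used = 0.2656 x 0.01764 = 0.004685 mol, which equals the excess n(LiOH).
So n(LiOH) consumed by the sample = 0.01441 - 0.004685 = 0.009726 mol.
n(KHC8H4O4) = 0.009726 / 1 = 0.009726 mol.
mass KHC8H4O4 = 0.009726 x 204.22 = 1.986 g, so %KHC8H4O4 = 1.986/2.3974 x 100 = 82.8%.

82.8%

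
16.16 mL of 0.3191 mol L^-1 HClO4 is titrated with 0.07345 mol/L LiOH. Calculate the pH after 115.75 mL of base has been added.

12.40

n(acid) = 0.3191 x 0.01616 = 0.005157 mol; n(LiOH) added = 0.07345 x 0.1158 = 0.008502 mol.
Base is in excess by 0.008502 - 0.005157 = 0.003345 mol in a total volume of 0.1319 L.
[OH^-] = 0.003345/0.1319 = 0.02536 M, so pOH = 1.60 and pH = 14.00 - 1.60 = 12.40.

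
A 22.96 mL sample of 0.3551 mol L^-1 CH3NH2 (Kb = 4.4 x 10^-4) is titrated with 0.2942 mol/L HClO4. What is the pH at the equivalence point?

5.72

n(CH3NH2) = 0.3551 x 0.02296 = 0.008153 mol; V(HClO4) at equivalence = 0.008153/0.2942 = 0.02771 L.
At equivalence the base is fully converted to CH3NH3+; total volume = 0.05067 L, so [CH3NH3+] = 0.008153/0.05067 = 0.1609 M.
Ka(CH3NH3+) = Kw/Kb = 1.0e-14 / 4.4 x 10^-4 = 2.27e-11.
[H^+] = sqrt(Ka x [CH3NH3+]) = sqrt(2.27e-11 x 0.1609) = 1.91e-6 M.
pH = -log(1.91e-6) = 5.72.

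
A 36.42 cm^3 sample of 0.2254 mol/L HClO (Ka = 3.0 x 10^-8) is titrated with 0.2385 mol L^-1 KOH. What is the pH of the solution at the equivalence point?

n(HClO) = 0.2254 x 0.03642 = 0.008209 mol; V(KOH) at equivalence = 0.008209/0.2385 = 0.03442 L.
At equivalence all the acid is converted to ClO-; total volume = 0.03642 + 0.03442 = 0.07084 L, so [ClO-] = 0.008209/0.07084 = 0.1159 M.
Kb = Kw/Ka = 1.0e-14 / 3.0 x 10^-8 = 3.33e-7.
[OH^-] = sqrt(Kb x [ClO-]) = sqrt(3.33e-7 x 0.1159) = 0.000197 M.
pOH = 3.71, so pH = 14.00 - 3.71 = 10.29.

10.29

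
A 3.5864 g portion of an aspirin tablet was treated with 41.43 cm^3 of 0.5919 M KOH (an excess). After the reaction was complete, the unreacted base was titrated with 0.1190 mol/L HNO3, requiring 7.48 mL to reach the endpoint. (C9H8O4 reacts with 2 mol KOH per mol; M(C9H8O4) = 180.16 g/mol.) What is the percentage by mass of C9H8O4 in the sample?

Total n(KOH) added = 0.5919 x 0.04143 = 0.02452 mol.
n(HNO3) used = 0.1190 x 0.007480 = 0.0008901 mol, which equals the excess n(KOH).
So n(KOH) consumed by the sample = 0.02452 - 0.0008901 = 0.02363 mol.
n(C9H8O4) = 0.02363 / 2 = 0.01182 mol.
mass C9H8O4 = 0.01182 x 180.16 = 2.129 g, so %C9H8O4 = 2.129/3.5864 x 100 = 59.4%.

59.4%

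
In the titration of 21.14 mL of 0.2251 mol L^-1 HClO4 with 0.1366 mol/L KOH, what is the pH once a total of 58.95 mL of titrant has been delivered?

12.61

n(acid) = 0.2251 x 0.02114 = 0.004759 mol; n(KOH) added = 0.1366 x 0.05895 = 0.008053 mol.
Base is in excess by 0.008053 - 0.004759 = 0.003294 mol in a total volume of 0.08009 L.
[OH^-] = 0.003294/0.08009 = 0.04113 M, so pOH = 1.39 and pH = 14.00 - 1.39 = 12.61.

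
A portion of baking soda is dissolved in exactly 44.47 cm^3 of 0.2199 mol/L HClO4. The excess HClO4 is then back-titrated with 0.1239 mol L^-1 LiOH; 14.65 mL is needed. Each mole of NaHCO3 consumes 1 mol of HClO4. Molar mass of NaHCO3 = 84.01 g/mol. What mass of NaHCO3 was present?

Total n(HClO4) added = 0.2199 x 0.04447 = 0.009779 mol.
n(LiOH) used = 0.1239 x 0.01465 = 0.001815 mol, which equals the excess n(HClO4).
So n(HClO4) consumed by the sample = 0.009779 - 0.001815 = 0.007964 mol.
n(NaHCO3) = 0.007964 / 1 = 0.007964 mol.
mass = 0.007964 mol x 84.01 g/mol = 0.669 g.

0.669 g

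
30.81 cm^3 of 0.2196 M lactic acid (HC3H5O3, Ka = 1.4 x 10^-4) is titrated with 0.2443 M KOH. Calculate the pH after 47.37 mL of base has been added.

12.79

n(acid) = 0.2196 x 0.03081 = 0.006766 mol; n(KOH) added = 0.2443 x 0.04737 = 0.01157 mol.
Base is in excess by 0.01157 - 0.006766 = 0.004807 mol in a total volume of 0.07818 L.
[OH^-] = 0.004807/0.07818 = 0.06148 M, so pOH = 1.21 and pH = 14.00 - 1.21 = 12.79.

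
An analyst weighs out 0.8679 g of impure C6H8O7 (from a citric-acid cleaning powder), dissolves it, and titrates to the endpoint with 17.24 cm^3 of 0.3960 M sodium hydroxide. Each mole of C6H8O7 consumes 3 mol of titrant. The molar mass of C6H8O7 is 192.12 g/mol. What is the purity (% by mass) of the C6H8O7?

n(NaOH) = 0.3960 x 0.01724 = 0.006827 mol.
n(C6H8O7) = 0.006827 / 3 = 0.002276 mol.
mass of C6H8O7 = 0.002276 x 192.12 = 0.4372 g.
% purity = 0.4372 / 0.8679 x 100 = 50.4%.

50.4%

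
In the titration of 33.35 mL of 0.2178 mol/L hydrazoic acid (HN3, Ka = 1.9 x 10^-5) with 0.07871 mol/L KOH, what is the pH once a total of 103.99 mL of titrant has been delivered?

11.83

n(acid) = 0.2178 x 0.03335 = 0.007264 mol; n(KOH) added = 0.07871 x 0.1040 = 0.008185 mol.
Base is in excess by 0.008185 - 0.007264 = 0.0009214 mol in a total volume of 0.1373 L.
[OH^-] = 0.0009214/0.1373 = 0.006709 M, so pOH = 2.17 and pH = 14.00 - 2.17 = 11.83.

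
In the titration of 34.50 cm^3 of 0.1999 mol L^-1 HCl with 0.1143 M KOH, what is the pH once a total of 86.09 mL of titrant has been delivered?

n(acid) = 0.1999 x 0.03450 = 0.006897 mol; n(KOH) added = 0.1143 x 0.08609 = 0.009840 mol.
Base is in excess by 0.009840 - 0.006897 = 0.002944 mol in a total volume of 0.1206 L.
[OH^-] = 0.002944/0.1206 = 0.02441 M, so pOH = 1.61 and pH = 14.00 - 1.61 = 12.39.

12.39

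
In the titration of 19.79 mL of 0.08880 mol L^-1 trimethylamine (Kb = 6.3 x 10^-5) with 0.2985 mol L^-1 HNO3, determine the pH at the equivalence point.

5.48

n((CH3)3N) = 0.08880 x 0.01979 = 0.001757 mol; V(HNO3) at equivalence = 0.001757/0.2985 = 0.005887 L.
At equivalence the base is fully converted to (CH3)3NH+; total volume = 0.02568 L, so [(CH3)3NH+] = 0.001757/0.02568 = 0.06844 M.
Ka((CH3)3NH+) = Kw/Kb = 1.0e-14 / 6.3 x 10^-5 = 1.59e-10.
[H^+] = sqrt(Ka x [(CH3)3NH+]) = sqrt(1.59e-10 x 0.06844) = 3.30e-6 M.
pH = -log(3.30e-6) = 5.48.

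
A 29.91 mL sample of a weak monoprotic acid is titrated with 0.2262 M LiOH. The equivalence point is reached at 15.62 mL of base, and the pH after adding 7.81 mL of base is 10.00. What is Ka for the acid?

1.0 x 10^-10

7.81 mL is half of the equivalence volume, so this is the half-equivalence point where [HA] = [A^-].
At half-equivalence pH = pKa, so pKa = 10.00.
Ka = 10^(-10.00) = 1.0 x 10^-10.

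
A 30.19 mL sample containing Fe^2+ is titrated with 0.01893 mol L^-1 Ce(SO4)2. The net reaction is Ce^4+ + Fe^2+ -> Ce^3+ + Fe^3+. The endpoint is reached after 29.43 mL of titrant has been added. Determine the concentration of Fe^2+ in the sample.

n(Ce(SO4)2) = 0.01893 x 0.02943 = 0.0005571 mol.
From the balanced equation, 1 mol Ce(SO4)2 reacts with 1 mol Fe^2+, so n(Fe^2+) = 0.0005571 x 1/1 = 0.0005571 mol.
[Fe^2+] = 0.0005571 / 0.03019 L = 0.0185 M.

0.0185 M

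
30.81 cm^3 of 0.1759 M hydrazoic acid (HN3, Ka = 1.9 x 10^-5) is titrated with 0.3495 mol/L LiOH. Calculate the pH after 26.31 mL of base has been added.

12.82

n(acid) = 0.1759 x 0.03081 = 0.005419 mol; n(LiOH) added = 0.3495 x 0.02631 = 0.009195 mol.
Base is in excess by 0.009195 - 0.005419 = 0.003776 mol in a total volume of 0.05712 L.
[OH^-] = 0.003776/0.05712 = 0.06610 M, so pOH = 1.18 and pH = 14.00 - 1.18 = 12.82.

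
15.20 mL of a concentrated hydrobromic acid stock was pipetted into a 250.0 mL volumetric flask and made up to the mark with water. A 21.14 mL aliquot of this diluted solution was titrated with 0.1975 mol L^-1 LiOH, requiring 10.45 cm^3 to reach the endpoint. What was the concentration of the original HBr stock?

1.61 M

n(LiOH) = 0.1975 x 0.01045 = 0.002064 mol.
n(HBr) in the aliquot = 0.002064 mol.
[diluted HBr] = 0.002064 / 0.02114 = 0.09763 M.
Dilution factor = 250.0/15.20 = 16.45, so [stock] = 0.09763 x 16.45 = 1.61 M.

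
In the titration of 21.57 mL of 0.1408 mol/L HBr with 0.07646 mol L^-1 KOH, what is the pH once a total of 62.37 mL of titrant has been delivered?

12.31

n(acid) = 0.1408 x 0.02157 = 0.003037 mol; n(KOH) added = 0.07646 x 0.06237 = 0.004769 mol.
Base is in excess by 0.004769 - 0.003037 = 0.001732 mol in a total volume of 0.08394 L.
[OH^-] = 0.001732/0.08394 = 0.02063 M, so pOH = 1.69 and pH = 14.00 - 1.69 = 12.31.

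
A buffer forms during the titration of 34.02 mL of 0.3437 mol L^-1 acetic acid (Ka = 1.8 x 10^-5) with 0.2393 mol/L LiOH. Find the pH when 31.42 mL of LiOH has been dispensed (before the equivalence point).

5.00

Initial n(CH3COOH) = 0.3437 x 0.03402 = 0.01169 mol.
n(LiOH) added = 0.2393 x 0.03142 = 0.007519 mol, converting that many moles of CH3COOH to CH3COO-.
Remaining n(CH3COOH) = 0.004174 mol; n(CH3COO-) = 0.007519 mol.
By Henderson-Hasselbalch, pH = pKa + log([A^-]/[HA]) = 4.74 + log(0.007519/0.004174) = 4.74 + (+0.26) = 5.00.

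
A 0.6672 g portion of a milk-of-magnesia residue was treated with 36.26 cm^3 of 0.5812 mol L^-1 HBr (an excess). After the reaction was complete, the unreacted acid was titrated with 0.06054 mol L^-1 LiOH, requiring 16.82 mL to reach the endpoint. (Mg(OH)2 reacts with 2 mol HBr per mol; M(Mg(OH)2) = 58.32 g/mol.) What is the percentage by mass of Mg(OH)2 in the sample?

Total n(HBr) added = 0.5812 x 0.03626 = 0.02107 mol.
n(LiOH) used = 0.06054 x 0.01682 = 0.001018 mol, which equals the excess n(HBr).
So n(HBr) consumed by the sample = 0.02107 - 0.001018 = 0.02006 mol.
n(Mg(OH)2) = 0.02006 / 2 = 0.01003 mol.
mass Mg(OH)2 = 0.01003 x 58.32 = 0.5848 g, so %Mg(OH)2 = 0.5848/0.6672 x 100 = 87.7%.

87.7%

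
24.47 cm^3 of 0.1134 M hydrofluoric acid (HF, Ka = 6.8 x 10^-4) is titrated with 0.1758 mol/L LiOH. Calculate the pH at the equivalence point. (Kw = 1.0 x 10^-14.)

n(HF) = 0.1134 x 0.02447 = 0.002775 mol; V(LiOH) at equivalence = 0.002775/0.1758 = 0.01578 L.
At equivalence all the acid is converted to F-; total volume = 0.02447 + 0.01578 = 0.04025 L, so [F-] = 0.002775/0.04025 = 0.06893 M.
Kb = Kw/Ka = 1.0e-14 / 6.8 x 10^-4 = 1.47e-11.
[OH^-] = sqrt(Kb x [F-]) = sqrt(1.47e-11 x 0.06893) = 1.01e-6 M.
pOH = 6.00, so pH = 14.00 - 6.00 = 8.00.

8.00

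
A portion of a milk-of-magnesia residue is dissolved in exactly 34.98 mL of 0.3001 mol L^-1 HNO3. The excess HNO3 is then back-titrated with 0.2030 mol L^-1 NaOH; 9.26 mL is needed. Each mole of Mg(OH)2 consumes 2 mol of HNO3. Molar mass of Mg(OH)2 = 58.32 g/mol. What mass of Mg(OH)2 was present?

0.251 g

Total n(HNO3) added = 0.3001 x 0.03498 = 0.01050 mol.
n(NaOH) used = 0.2030 x 0.009260 = 0.001880 mol, which equals the excess n(HNO3).
So n(HNO3) consumed by the sample = 0.01050 - 0.001880 = 0.008618 mol.
n(Mg(OH)2) = 0.008618 / 2 = 0.004309 mol.
mass = 0.004309 mol x 58.32 g/mol = 0.251 g.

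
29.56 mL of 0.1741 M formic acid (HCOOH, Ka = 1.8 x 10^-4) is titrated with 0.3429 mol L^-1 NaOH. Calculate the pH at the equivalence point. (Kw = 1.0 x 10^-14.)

n(HCOOH) = 0.1741 x 0.02956 = 0.005146 mol; V(NaOH) at equivalence = 0.005146/0.3429 = 0.01501 L.
At equivalence all the acid is converted to HCOO-; total volume = 0.02956 + 0.01501 = 0.04457 L, so [HCOO-] = 0.005146/0.04457 = 0.1155 M.
Kb = Kw/Ka = 1.0e-14 / 1.8 x 10^-4 = 5.56e-11.
[OH^-] = sqrt(Kb x [HCOO-]) = sqrt(5.56e-11 x 0.1155) = 2.53e-6 M.
pOH = 5.60, so pH = 14.00 - 5.60 = 8.40.

8.40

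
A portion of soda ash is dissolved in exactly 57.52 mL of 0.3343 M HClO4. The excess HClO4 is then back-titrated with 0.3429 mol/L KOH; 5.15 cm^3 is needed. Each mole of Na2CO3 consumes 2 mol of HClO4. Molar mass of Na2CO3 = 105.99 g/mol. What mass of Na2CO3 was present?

0.925 g

Total n(HClO4) added = 0.3343 x 0.05752 = 0.01923 mol.
n(KOH) used = 0.3429 x 0.005150 = 0.001766 mol, which equals the excess n(HClO4).
So n(HClO4) consumed by the sample = 0.01923 - 0.001766 = 0.01746 mol.
n(Na2CO3) = 0.01746 / 2 = 0.008732 mol.
mass = 0.008732 mol x 105.99 g/mol = 0.925 g.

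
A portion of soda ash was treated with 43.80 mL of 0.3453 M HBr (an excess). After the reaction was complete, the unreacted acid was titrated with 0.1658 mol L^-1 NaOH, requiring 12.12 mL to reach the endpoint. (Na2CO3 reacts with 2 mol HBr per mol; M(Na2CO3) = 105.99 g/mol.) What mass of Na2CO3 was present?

0.695 g

Total n(HBr) added = 0.3453 x 0.04380 = 0.01512 mol.
n(NaOH) used = 0.1658 x 0.01212 = 0.002009 mol, which equals the excess n(HBr).
So n(HBr) consumed by the sample = 0.01512 - 0.002009 = 0.01311 mol.
n(Na2CO3) = 0.01311 / 2 = 0.006557 mol.
mass = 0.006557 mol x 105.99 g/mol = 0.695 g.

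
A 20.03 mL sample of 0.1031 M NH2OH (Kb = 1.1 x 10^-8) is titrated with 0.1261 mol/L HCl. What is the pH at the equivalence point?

3.64

n(NH2OH) = 0.1031 x 0.02003 = 0.002065 mol; V(HCl) at equivalence = 0.002065/0.1261 = 0.01638 L.
At equivalence the base is fully converted to NH3OH+; total volume = 0.03641 L, so [NH3OH+] = 0.002065/0.03641 = 0.05672 M.
Ka(NH3OH+) = Kw/Kb = 1.0e-14 / 1.1 x 10^-8 = 9.09e-7.
[H^+] = sqrt(Ka x [NH3OH+]) = sqrt(9.09e-7 x 0.05672) = 0.000227 M.
pH = -log(0.000227) = 3.64.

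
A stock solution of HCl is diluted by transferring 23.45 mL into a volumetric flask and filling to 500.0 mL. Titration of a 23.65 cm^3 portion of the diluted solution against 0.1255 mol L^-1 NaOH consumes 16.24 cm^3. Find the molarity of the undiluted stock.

1.84 M

n(NaOH) = 0.1255 x 0.01624 = 0.002038 mol.
n(HCl) in the aliquot = 0.002038 mol.
[diluted HCl] = 0.002038 / 0.02365 = 0.08618 M.
Dilution factor = 500.0/23.45 = 21.32, so [stock] = 0.08618 x 21.32 = 1.84 M.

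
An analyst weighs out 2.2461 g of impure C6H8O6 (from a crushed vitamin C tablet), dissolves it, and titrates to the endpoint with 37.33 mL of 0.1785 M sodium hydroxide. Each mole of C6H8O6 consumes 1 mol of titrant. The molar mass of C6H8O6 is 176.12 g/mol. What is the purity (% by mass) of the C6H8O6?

52.2%

n(NaOH) = 0.1785 x 0.03733 = 0.006663 mol.
n(C6H8O6) = 0.006663 / 1 = 0.006663 mol.
mass of C6H8O6 = 0.006663 x 176.12 = 1.174 g.
% purity = 1.174 / 2.2461 x 100 = 52.2%.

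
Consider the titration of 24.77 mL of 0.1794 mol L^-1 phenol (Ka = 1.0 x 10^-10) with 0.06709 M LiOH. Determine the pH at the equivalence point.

11.34

n(C6H5OH) = 0.1794 x 0.02477 = 0.004444 mol; V(LiOH) at equivalence = 0.004444/0.06709 = 0.06624 L.
At equivalence all the acid is converted to C6H5O-; total volume = 0.02477 + 0.06624 = 0.09101 L, so [C6H5O-] = 0.004444/0.09101 = 0.04883 M.
Kb = Kw/Ka = 1.0e-14 / 1.0 x 10^-10 = 0.000100.
[OH^-] = sqrt(Kb x [C6H5O-]) = sqrt(0.000100 x 0.04883) = 0.00221 M.
pOH = 2.66, so pH = 14.00 - 2.66 = 11.34.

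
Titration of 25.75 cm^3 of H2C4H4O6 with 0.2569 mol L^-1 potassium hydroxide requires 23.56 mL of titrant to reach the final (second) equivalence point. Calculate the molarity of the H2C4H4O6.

n(KOH) = 0.2569 x 0.02356 = 0.006053 mol.
At the final (second) equivalence point, 2 mol OH^- react per mol H2C4H4O6, so n(H2C4H4O6) = 0.006053 / 2 = 0.003026 mol.
[H2C4H4O6] = 0.003026 / 0.02575 L = 0.118 M.

0.118 M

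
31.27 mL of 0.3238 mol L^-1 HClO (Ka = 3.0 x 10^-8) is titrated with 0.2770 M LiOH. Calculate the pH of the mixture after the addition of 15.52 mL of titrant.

Initial n(HClO) = 0.3238 x 0.03127 = 0.01013 mol.
n(LiOH) added = 0.2770 x 0.01552 = 0.004299 mol, converting that many moles of HClO to ClO-.
Remaining n(HClO) = 0.005826 mol; n(ClO-) = 0.004299 mol.
By Henderson-Hasselbalch, pH = pKa + log([A^-]/[HA]) = 7.52 + log(0.004299/0.005826) = 7.52 + (-0.13) = 7.39.

7.39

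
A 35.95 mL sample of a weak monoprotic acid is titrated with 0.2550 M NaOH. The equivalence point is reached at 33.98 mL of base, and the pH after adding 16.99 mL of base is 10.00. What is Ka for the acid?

16.99 mL is half of the equivalence volume, so this is the half-equivalence point where [HA] = [A^-].
At half-equivalence pH = pKa, so pKa = 10.00.
Ka = 10^(-10.00) = 1.0 x 10^-10.

1.0 x 10^-10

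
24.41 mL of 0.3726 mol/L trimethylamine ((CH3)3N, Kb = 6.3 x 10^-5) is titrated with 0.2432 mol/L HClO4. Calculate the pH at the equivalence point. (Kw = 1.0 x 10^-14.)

n((CH3)3N) = 0.3726 x 0.02441 = 0.009095 mol; V(HClO4) at equivalence = 0.009095/0.2432 = 0.03740 L.
At equivalence the base is fully converted to (CH3)3NH+; total volume = 0.06181 L, so [(CH3)3NH+] = 0.009095/0.06181 = 0.1472 M.
Ka((CH3)3NH+) = Kw/Kb = 1.0e-14 / 6.3 x 10^-5 = 1.59e-10.
[H^+] = sqrt(Ka x [(CH3)3NH+]) = sqrt(1.59e-10 x 0.1472) = 4.83e-6 M.
pH = -log(4.83e-6) = 5.32.

5.32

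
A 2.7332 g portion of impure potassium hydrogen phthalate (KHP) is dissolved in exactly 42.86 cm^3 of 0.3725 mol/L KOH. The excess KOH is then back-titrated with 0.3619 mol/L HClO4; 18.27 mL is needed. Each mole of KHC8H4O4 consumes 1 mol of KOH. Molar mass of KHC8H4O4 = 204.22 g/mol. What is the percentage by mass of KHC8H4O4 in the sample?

69.9%

Total n(KOH) added = 0.3725 x 0.04286 = 0.01597 mol.
n(HClO4) used = 0.3619 x 0.01827 = 0.006612 mol, which equals the excess n(KOH).
So n(KOH) consumed by the sample = 0.01597 - 0.006612 = 0.009353 mol.
n(KHC8H4O4) = 0.009353 / 1 = 0.009353 mol.
mass KHC8H4O4 = 0.009353 x 204.22 = 1.910 g, so %KHC8H4O4 = 1.910/2.7332 x 100 = 69.9%.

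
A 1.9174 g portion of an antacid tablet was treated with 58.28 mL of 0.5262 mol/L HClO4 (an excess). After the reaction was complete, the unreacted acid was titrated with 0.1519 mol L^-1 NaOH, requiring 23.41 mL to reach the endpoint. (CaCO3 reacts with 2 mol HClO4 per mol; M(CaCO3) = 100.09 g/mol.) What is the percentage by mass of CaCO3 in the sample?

70.8%

Total n(HClO4) added = 0.5262 x 0.05828 = 0.03067 mol.
n(NaOH) used = 0.1519 x 0.02341 = 0.003556 mol, which equals the excess n(HClO4).
So n(HClO4) consumed by the sample = 0.03067 - 0.003556 = 0.02711 mol.
n(CaCO3) = 0.02711 / 2 = 0.01356 mol.
mass CaCO3 = 0.01356 x 100.09 = 1.357 g, so %CaCO3 = 1.357/1.9174 x 100 = 70.8%.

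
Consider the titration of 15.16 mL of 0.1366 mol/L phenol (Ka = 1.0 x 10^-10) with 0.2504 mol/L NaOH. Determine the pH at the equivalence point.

n(C6H5OH) = 0.1366 x 0.01516 = 0.002071 mol; V(NaOH) at equivalence = 0.002071/0.2504 = 0.008270 L.
At equivalence all the acid is converted to C6H5O-; total volume = 0.01516 + 0.008270 = 0.02343 L, so [C6H5O-] = 0.002071/0.02343 = 0.08838 M.
Kb = Kw/Ka = 1.0e-14 / 1.0 x 10^-10 = 0.000100.
[OH^-] = sqrt(Kb x [C6H5O-]) = sqrt(0.000100 x 0.08838) = 0.00297 M.
pOH = 2.53, so pH = 14.00 - 2.53 = 11.47.

11.47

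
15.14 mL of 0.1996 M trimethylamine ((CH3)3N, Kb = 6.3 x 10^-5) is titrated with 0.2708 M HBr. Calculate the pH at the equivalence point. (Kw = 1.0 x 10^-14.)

5.37

n((CH3)3N) = 0.1996 x 0.01514 = 0.003022 mol; V(HBr) at equivalence = 0.003022/0.2708 = 0.01116 L.
At equivalence the base is fully converted to (CH3)3NH+; total volume = 0.02630 L, so [(CH3)3NH+] = 0.003022/0.02630 = 0.1149 M.
Ka((CH3)3NH+) = Kw/Kb = 1.0e-14 / 6.3 x 10^-5 = 1.59e-10.
[H^+] = sqrt(Ka x [(CH3)3NH+]) = sqrt(1.59e-10 x 0.1149) = 4.27e-6 M.
pH = -log(4.27e-6) = 5.37.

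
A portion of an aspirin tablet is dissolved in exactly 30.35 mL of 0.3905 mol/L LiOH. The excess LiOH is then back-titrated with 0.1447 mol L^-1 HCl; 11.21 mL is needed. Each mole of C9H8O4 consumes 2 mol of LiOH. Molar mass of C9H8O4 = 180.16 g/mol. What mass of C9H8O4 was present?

Total n(LiOH) added = 0.3905 x 0.03035 = 0.01185 mol.
n(HCl) used = 0.1447 x 0.01121 = 0.001622 mol, which equals the excess n(LiOH).
So n(LiOH) consumed by the sample = 0.01185 - 0.001622 = 0.01023 mol.
n(C9H8O4) = 0.01023 / 2 = 0.005115 mol.
mass = 0.005115 mol x 180.16 g/mol = 0.921 g.

0.921 g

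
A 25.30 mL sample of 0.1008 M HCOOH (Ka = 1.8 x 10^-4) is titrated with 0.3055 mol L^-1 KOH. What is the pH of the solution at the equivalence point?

8.31

n(HCOOH) = 0.1008 x 0.02530 = 0.002550 mol; V(KOH) at equivalence = 0.002550/0.3055 = 0.008348 L.
At equivalence all the acid is converted to HCOO-; total volume = 0.02530 + 0.008348 = 0.03365 L, so [HCOO-] = 0.002550/0.03365 = 0.07579 M.
Kb = Kw/Ka = 1.0e-14 / 1.8 x 10^-4 = 5.56e-11.
[OH^-] = sqrt(Kb x [HCOO-]) = sqrt(5.56e-11 x 0.07579) = 2.05e-6 M.
pOH = 5.69, so pH = 14.00 - 5.69 = 8.31.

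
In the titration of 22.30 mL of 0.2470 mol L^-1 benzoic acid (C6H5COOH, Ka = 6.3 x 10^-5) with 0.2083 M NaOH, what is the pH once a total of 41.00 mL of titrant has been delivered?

12.68

n(acid) = 0.2470 x 0.02230 = 0.005508 mol; n(NaOH) added = 0.2083 x 0.04100 = 0.008540 mol.
Base is in excess by 0.008540 - 0.005508 = 0.003032 mol in a total volume of 0.06330 L.
[OH^-] = 0.003032/0.06330 = 0.04790 M, so pOH = 1.32 and pH = 14.00 - 1.32 = 12.68.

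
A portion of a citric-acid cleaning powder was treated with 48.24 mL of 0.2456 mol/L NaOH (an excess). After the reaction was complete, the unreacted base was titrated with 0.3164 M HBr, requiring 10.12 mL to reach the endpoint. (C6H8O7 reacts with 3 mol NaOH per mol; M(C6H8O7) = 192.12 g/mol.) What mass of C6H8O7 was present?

0.554 g

Total n(NaOH) added = 0.2456 x 0.04824 = 0.01185 mol.
n(HBr) used = 0.3164 x 0.01012 = 0.003202 mol, which equals the excess n(NaOH).
So n(NaOH) consumed by the sample = 0.01185 - 0.003202 = 0.008646 mol.
n(C6H8O7) = 0.008646 / 3 = 0.002882 mol.
mass = 0.002882 mol x 192.12 g/mol = 0.554 g.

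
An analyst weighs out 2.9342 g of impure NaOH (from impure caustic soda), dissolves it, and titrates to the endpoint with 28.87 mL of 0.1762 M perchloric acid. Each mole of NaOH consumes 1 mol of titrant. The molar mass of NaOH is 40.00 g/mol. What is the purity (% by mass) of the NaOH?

n(HClO4) = 0.1762 x 0.02887 = 0.005087 mol.
n(NaOH) = 0.005087 / 1 = 0.005087 mol.
mass of NaOH = 0.005087 x 40.00 = 0.2035 g.
% purity = 0.2035 / 2.9342 x 100 = 6.93%.

6.93%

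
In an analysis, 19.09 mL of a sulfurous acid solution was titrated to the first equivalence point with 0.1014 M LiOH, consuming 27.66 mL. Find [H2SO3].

n(LiOH) = 0.1014 x 0.02766 = 0.002805 mol.
At the first equivalence point, 1 mol OH^- react per mol H2SO3, so n(H2SO3) = 0.002805 / 1 = 0.002805 mol.
[H2SO3] = 0.002805 / 0.01909 L = 0.147 M.

0.147 M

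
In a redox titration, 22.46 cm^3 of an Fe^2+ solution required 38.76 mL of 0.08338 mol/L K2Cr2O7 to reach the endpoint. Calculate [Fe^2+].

n(K2Cr2O7) = 0.08338 x 0.03876 = 0.003232 mol.
From the balanced equation, 1 mol K2Cr2O7 reacts with 6 mol Fe^2+, so n(Fe^2+) = 0.003232 x 6/1 = 0.01939 mol.
[Fe^2+] = 0.01939 / 0.02246 L = 0.863 M.

0.863 M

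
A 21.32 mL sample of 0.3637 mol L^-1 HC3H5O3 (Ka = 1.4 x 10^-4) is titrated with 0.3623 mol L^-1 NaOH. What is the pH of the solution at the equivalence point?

n(HC3H5O3) = 0.3637 x 0.02132 = 0.007754 mol; V(NaOH) at equivalence = 0.007754/0.3623 = 0.02140 L.
At equivalence all the acid is converted to C3H5O3-; total volume = 0.02132 + 0.02140 = 0.04272 L, so [C3H5O3-] = 0.007754/0.04272 = 0.1815 M.
Kb = Kw/Ka = 1.0e-14 / 1.4 x 10^-4 = 7.14e-11.
[OH^-] = sqrt(Kb x [C3H5O3-]) = sqrt(7.14e-11 x 0.1815) = 3.60e-6 M.
pOH = 5.44, so pH = 14.00 - 5.44 = 8.56.

8.56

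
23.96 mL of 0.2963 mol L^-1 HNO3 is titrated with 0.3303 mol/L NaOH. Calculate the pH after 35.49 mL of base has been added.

12.89

n(acid) = 0.2963 x 0.02396 = 0.007099 mol; n(NaOH) added = 0.3303 x 0.03549 = 0.01172 mol.
Base is in excess by 0.01172 - 0.007099 = 0.004623 mol in a total volume of 0.05945 L.
[OH^-] = 0.004623/0.05945 = 0.07776 M, so pOH = 1.11 and pH = 14.00 - 1.11 = 12.89.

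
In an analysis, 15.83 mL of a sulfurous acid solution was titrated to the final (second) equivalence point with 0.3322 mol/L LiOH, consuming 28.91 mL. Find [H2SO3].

0.303 M

n(LiOH) = 0.3322 x 0.02891 = 0.009604 mol.
At the final (second) equivalence point, 2 mol OH^- react per mol H2SO3, so n(H2SO3) = 0.009604 / 2 = 0.004802 mol.
[H2SO3] = 0.004802 / 0.01583 L = 0.303 M.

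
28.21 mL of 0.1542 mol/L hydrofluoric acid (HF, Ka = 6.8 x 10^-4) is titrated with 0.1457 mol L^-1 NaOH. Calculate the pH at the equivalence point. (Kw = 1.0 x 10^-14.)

n(HF) = 0.1542 x 0.02821 = 0.004350 mol; V(NaOH) at equivalence = 0.004350/0.1457 = 0.02986 L.
At equivalence all the acid is converted to F-; total volume = 0.02821 + 0.02986 = 0.05807 L, so [F-] = 0.004350/0.05807 = 0.07491 M.
Kb = Kw/Ka = 1.0e-14 / 6.8 x 10^-4 = 1.47e-11.
[OH^-] = sqrt(Kb x [F-]) = sqrt(1.47e-11 x 0.07491) = 1.05e-6 M.
pOH = 5.98, so pH = 14.00 - 5.98 = 8.02.

8.02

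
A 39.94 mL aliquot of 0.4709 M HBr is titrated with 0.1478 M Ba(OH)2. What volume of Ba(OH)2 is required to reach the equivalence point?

n(HBr) = 0.4709 mol/L x 0.03994 L = 0.01881 mol.
The neutralisation is 2 HBr : 1 Ba(OH)2, so n(Ba(OH)2) = 0.01881 x 1/2 = 0.009404 mol.
V(Ba(OH)2) = 0.009404 / 0.1478 = 0.06363 L = 63.6 mL.

63.6 mL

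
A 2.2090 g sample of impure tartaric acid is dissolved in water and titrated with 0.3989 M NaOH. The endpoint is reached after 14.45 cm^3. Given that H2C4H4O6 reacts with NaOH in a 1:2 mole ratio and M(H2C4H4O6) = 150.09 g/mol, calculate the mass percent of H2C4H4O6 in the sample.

19.6%

n(NaOH) = 0.3989 x 0.01445 = 0.005764 mol.
n(H2C4H4O6) = 0.005764 / 2 = 0.002882 mol.
mass of H2C4H4O6 = 0.002882 x 150.09 = 0.4326 g.
% purity = 0.4326 / 2.2090 x 100 = 19.6%.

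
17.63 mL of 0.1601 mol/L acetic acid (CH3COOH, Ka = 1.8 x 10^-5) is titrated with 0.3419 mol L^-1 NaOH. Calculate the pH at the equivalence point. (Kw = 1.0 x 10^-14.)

8.89

n(CH3COOH) = 0.1601 x 0.01763 = 0.002823 mol; V(NaOH) at equivalence = 0.002823/0.3419 = 0.008256 L.
At equivalence all the acid is converted to CH3COO-; total volume = 0.01763 + 0.008256 = 0.02589 L, so [CH3COO-] = 0.002823/0.02589 = 0.1090 M.
Kb = Kw/Ka = 1.0e-14 / 1.8 x 10^-5 = 5.56e-10.
[OH^-] = sqrt(Kb x [CH3COO-]) = sqrt(5.56e-10 x 0.1090) = 7.78e-6 M.
pOH = 5.11, so pH = 14.00 - 5.11 = 8.89.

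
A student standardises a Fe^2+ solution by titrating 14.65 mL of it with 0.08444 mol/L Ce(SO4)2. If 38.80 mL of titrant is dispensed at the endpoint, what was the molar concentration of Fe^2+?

0.224 M

n(Ce(SO4)2) = 0.08444 x 0.03880 = 0.003276 mol.
From the balanced equation, 1 mol Ce(SO4)2 reacts with 1 mol Fe^2+, so n(Fe^2+) = 0.003276 x 1/1 = 0.003276 mol.
[Fe^2+] = 0.003276 / 0.01465 L = 0.224 M.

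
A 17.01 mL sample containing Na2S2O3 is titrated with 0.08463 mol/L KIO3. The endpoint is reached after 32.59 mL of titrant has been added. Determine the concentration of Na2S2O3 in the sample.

n(KIO3) = 0.08463 x 0.03259 = 0.002758 mol.
From the balanced equation, 1 mol KIO3 reacts with 6 mol Na2S2O3, so n(Na2S2O3) = 0.002758 x 6/1 = 0.01655 mol.
[Na2S2O3] = 0.01655 / 0.01701 L = 0.973 M.

0.973 M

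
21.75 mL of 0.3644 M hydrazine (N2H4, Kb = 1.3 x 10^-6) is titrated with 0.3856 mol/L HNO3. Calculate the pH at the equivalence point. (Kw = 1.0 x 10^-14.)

n(N2H4) = 0.3644 x 0.02175 = 0.007926 mol; V(HNO3) at equivalence = 0.007926/0.3856 = 0.02055 L.
At equivalence the base is fully converted to N2H5+; total volume = 0.04230 L, so [N2H5+] = 0.007926/0.04230 = 0.1874 M.
Ka(N2H5+) = Kw/Kb = 1.0e-14 / 1.3 x 10^-6 = 7.69e-9.
[H^+] = sqrt(Ka x [N2H5+]) = sqrt(7.69e-9 x 0.1874) = 3.80e-5 M.
pH = -log(3.80e-5) = 4.42.

4.42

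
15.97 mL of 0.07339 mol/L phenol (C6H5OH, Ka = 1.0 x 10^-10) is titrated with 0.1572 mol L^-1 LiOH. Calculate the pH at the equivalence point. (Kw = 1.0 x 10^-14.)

n(C6H5OH) = 0.07339 x 0.01597 = 0.001172 mol; V(LiOH) at equivalence = 0.001172/0.1572 = 0.007456 L.
At equivalence all the acid is converted to C6H5O-; total volume = 0.01597 + 0.007456 = 0.02343 L, so [C6H5O-] = 0.001172/0.02343 = 0.05003 M.
Kb = Kw/Ka = 1.0e-14 / 1.0 x 10^-10 = 0.000100.
[OH^-] = sqrt(Kb x [C6H5O-]) = sqrt(0.000100 x 0.05003) = 0.00224 M.
pOH = 2.65, so pH = 14.00 - 2.65 = 11.35.

11.35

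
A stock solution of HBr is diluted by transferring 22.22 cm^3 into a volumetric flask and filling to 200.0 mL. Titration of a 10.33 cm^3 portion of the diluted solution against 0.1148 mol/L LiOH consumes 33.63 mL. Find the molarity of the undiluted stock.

n(LiOH) = 0.1148 x 0.03363 = 0.003861 mol.
n(HBr) in the aliquot = 0.003861 mol.
[diluted HBr] = 0.003861 / 0.01033 = 0.3737 M.
Dilution factor = 200.0/22.22 = 9.001, so [stock] = 0.3737 x 9.001 = 3.36 M.

3.36 M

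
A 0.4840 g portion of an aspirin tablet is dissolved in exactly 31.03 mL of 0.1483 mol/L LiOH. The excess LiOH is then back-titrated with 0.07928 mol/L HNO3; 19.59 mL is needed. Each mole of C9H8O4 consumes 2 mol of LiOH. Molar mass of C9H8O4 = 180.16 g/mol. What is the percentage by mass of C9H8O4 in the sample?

56.7%

Total n(LiOH) added = 0.1483 x 0.03103 = 0.004602 mol.
n(HNO3) used = 0.07928 x 0.01959 = 0.001553 mol, which equals the excess n(LiOH).
So n(LiOH) consumed by the sample = 0.004602 - 0.001553 = 0.003049 mol.
n(C9H8O4) = 0.003049 / 2 = 0.001524 mol.
mass C9H8O4 = 0.001524 x 180.16 = 0.2746 g, so %C9H8O4 = 0.2746/0.4840 x 100 = 56.7%.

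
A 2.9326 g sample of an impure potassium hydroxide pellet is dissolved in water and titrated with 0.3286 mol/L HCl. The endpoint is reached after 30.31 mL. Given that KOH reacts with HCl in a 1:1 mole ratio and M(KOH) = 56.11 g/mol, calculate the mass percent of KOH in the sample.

n(HCl) = 0.3286 x 0.03031 = 0.009960 mol.
n(KOH) = 0.009960 / 1 = 0.009960 mol.
mass of KOH = 0.009960 x 56.11 = 0.5588 g.
% purity = 0.5588 / 2.9326 x 100 = 19.1%.

19.1%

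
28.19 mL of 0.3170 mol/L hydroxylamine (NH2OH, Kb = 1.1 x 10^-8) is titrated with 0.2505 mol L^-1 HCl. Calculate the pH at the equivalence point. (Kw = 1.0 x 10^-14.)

n(NH2OH) = 0.3170 x 0.02819 = 0.008936 mol; V(HCl) at equivalence = 0.008936/0.2505 = 0.03567 L.
At equivalence the base is fully converted to NH3OH+; total volume = 0.06386 L, so [NH3OH+] = 0.008936/0.06386 = 0.1399 M.
Ka(NH3OH+) = Kw/Kb = 1.0e-14 / 1.1 x 10^-8 = 9.09e-7.
[H^+] = sqrt(Ka x [NH3OH+]) = sqrt(9.09e-7 x 0.1399) = 0.000357 M.
pH = -log(0.000357) = 3.45.

3.45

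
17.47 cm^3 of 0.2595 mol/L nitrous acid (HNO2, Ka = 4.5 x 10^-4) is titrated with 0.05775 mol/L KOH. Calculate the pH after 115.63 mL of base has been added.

12.21

n(acid) = 0.2595 x 0.01747 = 0.004533 mol; n(KOH) added = 0.05775 x 0.1156 = 0.006678 mol.
Base is in excess by 0.006678 - 0.004533 = 0.002144 mol in a total volume of 0.1331 L.
[OH^-] = 0.002144/0.1331 = 0.01611 M, so pOH = 1.79 and pH = 14.00 - 1.79 = 12.21.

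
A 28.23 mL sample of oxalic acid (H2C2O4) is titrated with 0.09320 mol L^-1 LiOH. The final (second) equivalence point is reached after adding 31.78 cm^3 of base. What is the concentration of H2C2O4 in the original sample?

0.0525 M

n(LiOH) = 0.09320 x 0.03178 = 0.002962 mol.
At the final (second) equivalence point, 2 mol OH^- react per mol H2C2O4, so n(H2C2O4) = 0.002962 / 2 = 0.001481 mol.
[H2C2O4] = 0.001481 / 0.02823 L = 0.0525 M.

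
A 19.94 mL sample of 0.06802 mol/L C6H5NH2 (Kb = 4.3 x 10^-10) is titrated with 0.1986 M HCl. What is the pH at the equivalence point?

2.96

n(C6H5NH2) = 0.06802 x 0.01994 = 0.001356 mol; V(HCl) at equivalence = 0.001356/0.1986 = 0.006829 L.
At equivalence the base is fully converted to C6H5NH3+; total volume = 0.02677 L, so [C6H5NH3+] = 0.001356/0.02677 = 0.05067 M.
Ka(C6H5NH3+) = Kw/Kb = 1.0e-14 / 4.3 x 10^-10 = 2.33e-5.
[H^+] = sqrt(Ka x [C6H5NH3+]) = sqrt(2.33e-5 x 0.05067) = 0.00109 M.
pH = -log(0.00109) = 2.96.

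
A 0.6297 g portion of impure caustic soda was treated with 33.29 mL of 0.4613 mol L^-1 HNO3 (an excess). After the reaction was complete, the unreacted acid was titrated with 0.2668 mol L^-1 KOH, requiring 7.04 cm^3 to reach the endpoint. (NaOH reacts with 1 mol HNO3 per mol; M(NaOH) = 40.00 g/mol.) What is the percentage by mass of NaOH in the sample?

85.6%

Total n(HNO3) added = 0.4613 x 0.03329 = 0.01536 mol.
n(KOH) used = 0.2668 x 0.007040 = 0.001878 mol, which equals the excess n(HNO3).
So n(HNO3) consumed by the sample = 0.01536 - 0.001878 = 0.01348 mol.
n(NaOH) = 0.01348 / 1 = 0.01348 mol.
mass NaOH = 0.01348 x 40.00 = 0.5391 g, so %NaOH = 0.5391/0.6297 x 100 = 85.6%.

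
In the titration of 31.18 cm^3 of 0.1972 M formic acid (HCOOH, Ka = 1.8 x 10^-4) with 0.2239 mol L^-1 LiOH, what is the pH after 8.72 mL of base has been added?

3.41

Initial n(HCOOH) = 0.1972 x 0.03118 = 0.006149 mol.
n(LiOH) added = 0.2239 x 0.008720 = 0.001952 mol, converting that many moles of HCOOH to HCOO-.
Remaining n(HCOOH) = 0.004196 mol; n(HCOO-) = 0.001952 mol.
By Henderson-Hasselbalch, pH = pKa + log([A^-]/[HA]) = 3.74 + log(0.001952/0.004196) = 3.74 + (-0.33) = 3.41.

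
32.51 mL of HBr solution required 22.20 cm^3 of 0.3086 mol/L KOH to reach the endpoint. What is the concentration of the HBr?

n(KOH) delivered = 0.3086 x 0.02220 = 0.006851 mol.
For a 1:1 reaction, n(HBr) = 0.006851 mol.
[HBr] = 0.006851 mol / 0.03251 L = 0.211 M.

0.211 M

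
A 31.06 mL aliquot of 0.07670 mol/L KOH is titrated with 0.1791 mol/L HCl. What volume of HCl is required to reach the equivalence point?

n(KOH) = 0.07670 mol/L x 0.03106 L = 0.002382 mol.
At equivalence n(HCl) = n(KOH) = 0.002382 mol.
V(HCl) = 0.002382 / 0.1791 = 0.01330 L = 13.3 mL.

13.3 mL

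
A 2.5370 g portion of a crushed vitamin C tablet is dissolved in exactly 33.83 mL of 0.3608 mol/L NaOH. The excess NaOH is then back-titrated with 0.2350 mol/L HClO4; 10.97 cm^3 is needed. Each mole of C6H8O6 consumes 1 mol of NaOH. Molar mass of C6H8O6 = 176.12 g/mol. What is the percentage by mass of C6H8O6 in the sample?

Total n(NaOH) added = 0.3608 x 0.03383 = 0.01221 mol.
n(HClO4) used = 0.2350 x 0.01097 = 0.002578 mol, which equals the excess n(NaOH).
So n(NaOH) consumed by the sample = 0.01221 - 0.002578 = 0.009628 mol.
n(C6H8O6) = 0.009628 / 1 = 0.009628 mol.
mass C6H8O6 = 0.009628 x 176.12 = 1.696 g, so %C6H8O6 = 1.696/2.5370 x 100 = 66.8%.

66.8%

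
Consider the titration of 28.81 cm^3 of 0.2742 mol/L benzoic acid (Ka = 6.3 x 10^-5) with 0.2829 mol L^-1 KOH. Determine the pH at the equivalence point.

n(C6H5COOH) = 0.2742 x 0.02881 = 0.007900 mol; V(KOH) at equivalence = 0.007900/0.2829 = 0.02792 L.
At equivalence all the acid is converted to C6H5COO-; total volume = 0.02881 + 0.02792 = 0.05673 L, so [C6H5COO-] = 0.007900/0.05673 = 0.1392 M.
Kb = Kw/Ka = 1.0e-14 / 6.3 x 10^-5 = 1.59e-10.
[OH^-] = sqrt(Kb x [C6H5COO-]) = sqrt(1.59e-10 x 0.1392) = 4.70e-6 M.
pOH = 5.33, so pH = 14.00 - 5.33 = 8.67.

8.67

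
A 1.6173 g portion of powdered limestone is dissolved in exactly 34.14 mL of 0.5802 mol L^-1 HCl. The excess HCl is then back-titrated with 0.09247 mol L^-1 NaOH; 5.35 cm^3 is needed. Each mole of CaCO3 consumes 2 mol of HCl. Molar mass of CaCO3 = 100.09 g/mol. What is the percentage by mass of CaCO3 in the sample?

Total n(HCl) added = 0.5802 x 0.03414 = 0.01981 mol.
n(NaOH) used = 0.09247 x 0.005350 = 0.0004947 mol, which equals the excess n(HCl).
So n(HCl) consumed by the sample = 0.01981 - 0.0004947 = 0.01931 mol.
n(CaCO3) = 0.01931 / 2 = 0.009657 mol.
mass CaCO3 = 0.009657 x 100.09 = 0.9665 g, so %CaCO3 = 0.9665/1.6173 x 100 = 59.8%.

59.8%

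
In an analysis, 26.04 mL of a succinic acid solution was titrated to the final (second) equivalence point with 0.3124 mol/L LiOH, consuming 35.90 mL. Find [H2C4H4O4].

0.215 M

n(LiOH) = 0.3124 x 0.03590 = 0.01122 mol.
At the final (second) equivalence point, 2 mol OH^- react per mol H2C4H4O4, so n(H2C4H4O4) = 0.01122 / 2 = 0.005608 mol.
[H2C4H4O4] = 0.005608 / 0.02604 L = 0.215 M.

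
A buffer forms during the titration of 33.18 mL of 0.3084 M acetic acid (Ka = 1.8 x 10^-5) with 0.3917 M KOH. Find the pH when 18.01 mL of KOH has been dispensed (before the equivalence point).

5.09

Initial n(CH3COOH) = 0.3084 x 0.03318 = 0.01023 mol.
n(KOH) added = 0.3917 x 0.01801 = 0.007055 mol, converting that many moles of CH3COOH to CH3COO-.
Remaining n(CH3COOH) = 0.003178 mol; n(CH3COO-) = 0.007055 mol.
By Henderson-Hasselbalch, pH = pKa + log([A^-]/[HA]) = 4.74 + log(0.007055/0.003178) = 4.74 + (+0.35) = 5.09.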